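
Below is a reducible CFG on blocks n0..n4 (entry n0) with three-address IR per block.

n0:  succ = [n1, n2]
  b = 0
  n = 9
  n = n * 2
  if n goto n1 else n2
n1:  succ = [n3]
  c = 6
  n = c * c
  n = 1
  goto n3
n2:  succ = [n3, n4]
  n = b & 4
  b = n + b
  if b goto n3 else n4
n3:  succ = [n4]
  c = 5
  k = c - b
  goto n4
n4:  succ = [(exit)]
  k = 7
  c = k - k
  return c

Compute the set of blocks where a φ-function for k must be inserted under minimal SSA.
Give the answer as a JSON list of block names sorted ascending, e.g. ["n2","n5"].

Answer: ["n4"]

Analysis:
idom tree: n1←n0 n2←n0 n3←n0 n4←n0
Join-block Dom:
  n3: preds {n1,n2}: {n0,n1} ∩ {n0,n2} = {n0}; idom=n0
  n4: preds {n2,n3}: {n0,n2} ∩ {n0,n3} = {n0}; idom=n0

DF walk-up:
  join n3 pred n1: n1 stop@n0
  join n3 pred n2: n2 stop@n0
  join n4 pred n2: n2 stop@n0
  join n4 pred n3: n3 stop@n0
  n0: DF=∅
  n1: DF={n3}
  n2: DF={n3,n4}
  n3: DF={n4}
  n4: DF=∅

φ for k: defs {n3,n4}
  DF⁺ = {n4}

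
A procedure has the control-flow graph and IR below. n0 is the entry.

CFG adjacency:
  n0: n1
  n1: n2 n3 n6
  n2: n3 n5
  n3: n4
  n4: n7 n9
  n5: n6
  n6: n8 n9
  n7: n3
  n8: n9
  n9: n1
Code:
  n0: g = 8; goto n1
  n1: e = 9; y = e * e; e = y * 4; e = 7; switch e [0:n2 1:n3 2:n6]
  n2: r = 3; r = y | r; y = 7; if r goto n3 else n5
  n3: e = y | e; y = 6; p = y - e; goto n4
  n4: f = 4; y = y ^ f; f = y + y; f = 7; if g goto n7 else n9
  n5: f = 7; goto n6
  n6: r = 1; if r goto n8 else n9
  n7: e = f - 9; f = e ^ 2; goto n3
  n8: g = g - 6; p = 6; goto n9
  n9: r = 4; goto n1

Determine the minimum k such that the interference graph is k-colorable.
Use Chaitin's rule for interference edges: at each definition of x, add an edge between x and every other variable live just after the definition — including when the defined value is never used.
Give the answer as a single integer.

def/use:
  n0: def={g} ue=∅
  n1: def={e,y} ue=∅
  n2: def={r,y} ue={y}
  n3: def={e,p,y} ue={e,y}
  n4: def={f,y} ue={g,y}
  n5: def={f} ue=∅
  n6: def={r} ue=∅
  n7: def={e,f} ue={f}
  n8: def={g,p} ue={g}
  n9: def={r} ue=∅

Live sets:
  n0: in=∅ out={g}
  n1: in={g} out={e,g,y}
  n2: in={e,g,y} out={e,g,y}
  n3: in={e,g,y} out={g,y}
  n4: in={g,y} out={f,g,y}
  n5: in={g} out={g}
  n6: in={g} out={g}
  n7: in={f,g,y} out={e,g,y}
  n8: in={g} out={g}
  n9: in={g} out={g}

Interfere edges:
  e↔{f,g,r,y}
  f↔{e,g,y}
  g↔{e,f,p,r,y}
  p↔{g,y}
  r↔{e,g,y}
  y↔{e,f,g,p,r}

Registers:
  {e,f,g,y} pairwise interfere (4-clique) ⇒ χ ≥ 4
  assign e→c2 f→c3 g→c0 p→c2 r→c3 y→c1 — no edge inside a register ⇒ χ ≤ 4
  χ = 4

Answer: 4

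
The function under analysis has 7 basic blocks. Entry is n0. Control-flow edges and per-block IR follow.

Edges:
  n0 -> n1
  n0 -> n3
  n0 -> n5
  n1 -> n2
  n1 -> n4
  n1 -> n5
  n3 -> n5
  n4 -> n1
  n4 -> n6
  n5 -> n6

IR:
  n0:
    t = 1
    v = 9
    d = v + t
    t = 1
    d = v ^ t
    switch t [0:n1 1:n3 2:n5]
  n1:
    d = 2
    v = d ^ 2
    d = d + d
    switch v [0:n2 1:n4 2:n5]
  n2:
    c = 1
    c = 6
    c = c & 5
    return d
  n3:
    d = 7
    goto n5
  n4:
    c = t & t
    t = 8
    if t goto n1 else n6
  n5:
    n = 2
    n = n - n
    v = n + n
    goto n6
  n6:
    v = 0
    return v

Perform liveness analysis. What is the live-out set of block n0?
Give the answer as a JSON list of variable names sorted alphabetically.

Block summaries:
  n0 def {d,t,v} use ∅
  n1 def {d,v} use ∅
  n2 def {c} use {d}
  n3 def {d} use ∅
  n4 def {c,t} use {t}
  n5 def {n,v} use ∅
  n6 def {v} use ∅

Backward fixpoint:
  live n0: ∅→{t}
  live n1: {t}→{d,t}
  live n2: {d}→∅
  live n3: ∅→∅
  live n4: {t}→{t}
  live n5: ∅→∅
  live n6: ∅→∅

live-out(n0) = ["t"]

Answer: ["t"]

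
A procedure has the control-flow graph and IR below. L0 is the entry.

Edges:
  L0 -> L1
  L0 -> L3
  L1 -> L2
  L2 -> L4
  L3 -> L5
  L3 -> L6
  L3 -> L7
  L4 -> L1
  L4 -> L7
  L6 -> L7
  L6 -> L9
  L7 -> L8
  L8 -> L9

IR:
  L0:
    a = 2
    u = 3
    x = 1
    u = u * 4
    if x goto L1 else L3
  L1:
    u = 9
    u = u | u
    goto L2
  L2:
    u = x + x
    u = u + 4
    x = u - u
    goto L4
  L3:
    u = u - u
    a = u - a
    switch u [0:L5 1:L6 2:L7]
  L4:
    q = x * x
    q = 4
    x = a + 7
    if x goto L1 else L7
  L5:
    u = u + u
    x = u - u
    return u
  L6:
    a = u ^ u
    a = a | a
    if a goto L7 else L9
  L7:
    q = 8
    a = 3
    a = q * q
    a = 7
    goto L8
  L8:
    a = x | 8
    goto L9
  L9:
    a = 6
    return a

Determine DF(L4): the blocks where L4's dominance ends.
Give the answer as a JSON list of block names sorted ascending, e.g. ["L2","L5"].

Answer: ["L1", "L7"]

Derivation:
idom tree: L1←L0 L2←L1 L3←L0 L4←L2 L5←L3 L6←L3 L7←L0 L8←L7 L9←L0
Join-block Dom:
  L1: preds {L0,L4}: {L0} ∩ {L0,L1,L2,L4} = {L0}; idom=L0
  L7: preds {L3,L4,L6}: {L0,L3} ∩ {L0,L1,L2,L4} ∩ {L0,L3,L6} = {L0}; idom=L0
  L9: preds {L6,L8}: {L0,L3,L6} ∩ {L0,L7,L8} = {L0}; idom=L0

DF walk-up:
  L1←L0: walk · to L0
  L1←L4: walk L4→L2→L1 to L0
  L7←L3: walk L3 to L0
  L7←L4: walk L4→L2→L1 to L0
  L7←L6: walk L6→L3 to L0
  L9←L6: walk L6→L3 to L0
  L9←L8: walk L8→L7 to L0
  DF(L0)=∅
  DF(L1)={L1,L7}
  DF(L2)={L1,L7}
  DF(L3)={L7,L9}
  DF(L4)={L1,L7}
  DF(L5)=∅
  DF(L6)={L7,L9}
  DF(L7)={L9}
  DF(L8)={L9}
  DF(L9)=∅

DF(L4) = ["L1", "L7"]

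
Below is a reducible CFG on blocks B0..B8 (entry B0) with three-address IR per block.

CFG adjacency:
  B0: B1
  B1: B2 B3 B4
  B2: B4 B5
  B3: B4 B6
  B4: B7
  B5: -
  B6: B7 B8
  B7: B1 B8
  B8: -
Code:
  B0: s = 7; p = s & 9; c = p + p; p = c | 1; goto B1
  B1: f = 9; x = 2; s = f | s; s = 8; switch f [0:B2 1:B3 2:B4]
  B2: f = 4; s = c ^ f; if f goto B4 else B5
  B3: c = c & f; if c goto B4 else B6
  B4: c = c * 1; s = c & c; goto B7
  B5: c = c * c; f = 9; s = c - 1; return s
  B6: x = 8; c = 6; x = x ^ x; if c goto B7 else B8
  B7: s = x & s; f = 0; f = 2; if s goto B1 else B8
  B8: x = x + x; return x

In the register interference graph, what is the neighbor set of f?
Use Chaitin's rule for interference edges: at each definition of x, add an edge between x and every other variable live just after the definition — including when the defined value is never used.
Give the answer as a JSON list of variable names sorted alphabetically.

Answer: ["c", "s", "x"]

Derivation:
Per-block:
  B0: {c,p,s} / ∅
  B1: {f,s,x} / {s}
  B2: {f,s} / {c}
  B3: {c} / {c,f}
  B4: {c,s} / {c}
  B5: {c,f,s} / {c}
  B6: {c,x} / ∅
  B7: {f,s} / {s,x}
  B8: {x} / {x}

Backward fixpoint:
  B0 li=∅ lo={c,s}
  B1 li={c,s} lo={c,f,s,x}
  B2 li={c,x} lo={c,x}
  B3 li={c,f,s,x} lo={c,s,x}
  B4 li={c,x} lo={c,s,x}
  B5 li={c} lo=∅
  B6 li={s} lo={c,s,x}
  B7 li={c,s,x} lo={c,s,x}
  B8 li={x} lo=∅

Interfere edges:
  c — {f,p,s,x}
  f — {c,s,x}
  p — {c,s}
  s — {c,f,p,x}
  x — {c,f,s}

N(f) = ["c", "s", "x"]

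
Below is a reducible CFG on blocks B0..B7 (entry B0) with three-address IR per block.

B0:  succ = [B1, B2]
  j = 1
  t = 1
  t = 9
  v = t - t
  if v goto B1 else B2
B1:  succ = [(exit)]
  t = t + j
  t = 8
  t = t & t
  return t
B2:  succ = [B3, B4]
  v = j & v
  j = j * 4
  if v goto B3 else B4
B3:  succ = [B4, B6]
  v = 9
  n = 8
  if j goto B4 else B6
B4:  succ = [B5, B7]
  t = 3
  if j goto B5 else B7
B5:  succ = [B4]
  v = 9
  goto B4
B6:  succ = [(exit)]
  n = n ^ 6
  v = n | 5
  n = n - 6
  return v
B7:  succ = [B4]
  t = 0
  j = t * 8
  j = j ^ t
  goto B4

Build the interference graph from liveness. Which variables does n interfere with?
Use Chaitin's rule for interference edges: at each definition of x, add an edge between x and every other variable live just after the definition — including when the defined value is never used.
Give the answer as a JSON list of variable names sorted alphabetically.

Per-block:
  B0 def {j,t,v} use ∅
  B1 def {t} use {j,t}
  B2 def {j,v} use {j,v}
  B3 def {n,v} use {j}
  B4 def {t} use {j}
  B5 def {v} use ∅
  B6 def {n,v} use {n}
  B7 def {j,t} use ∅

Backward fixpoint:
  live B0: ∅→{j,t,v}
  live B1: {j,t}→∅
  live B2: {j,v}→{j}
  live B3: {j}→{j,n}
  live B4: {j}→{j}
  live B5: {j}→{j}
  live B6: {n}→∅
  live B7: ∅→{j}

Interference:
  j: {n,t,v}
  n: {j,v}
  t: {j,v}
  v: {j,n,t}

N(n) = ["j", "v"]

Answer: ["j", "v"]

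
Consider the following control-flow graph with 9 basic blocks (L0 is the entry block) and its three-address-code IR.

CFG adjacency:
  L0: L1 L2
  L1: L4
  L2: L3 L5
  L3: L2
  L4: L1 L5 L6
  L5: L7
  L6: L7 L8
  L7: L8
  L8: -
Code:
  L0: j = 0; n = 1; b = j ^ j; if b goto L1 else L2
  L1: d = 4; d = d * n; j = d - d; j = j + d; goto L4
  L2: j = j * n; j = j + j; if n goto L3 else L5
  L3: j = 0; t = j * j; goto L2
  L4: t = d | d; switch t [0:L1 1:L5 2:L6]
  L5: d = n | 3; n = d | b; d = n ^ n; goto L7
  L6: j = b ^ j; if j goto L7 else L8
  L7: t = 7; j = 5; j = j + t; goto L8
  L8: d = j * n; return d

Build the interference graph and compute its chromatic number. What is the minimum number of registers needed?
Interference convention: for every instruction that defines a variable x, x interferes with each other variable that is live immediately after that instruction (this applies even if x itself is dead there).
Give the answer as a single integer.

def/use:
  L0: def={b,j,n} ue=∅
  L1: def={d,j} ue={n}
  L2: def={j} ue={j,n}
  L3: def={j,t} ue=∅
  L4: def={t} ue={d}
  L5: def={d,n} ue={b,n}
  L6: def={j} ue={b,j}
  L7: def={j,t} ue=∅
  L8: def={d} ue={j,n}

Liveness:
  L0: in=∅ out={b,j,n}
  L1: in={b,n} out={b,d,j,n}
  L2: in={b,j,n} out={b,n}
  L3: in={b,n} out={b,j,n}
  L4: in={b,d,j,n} out={b,j,n}
  L5: in={b,n} out={n}
  L6: in={b,j,n} out={j,n}
  L7: in={n} out={j,n}
  L8: in={j,n} out=∅

Conflict graph:
  b: {d,j,n,t}
  d: {b,j,n}
  j: {b,d,n,t}
  n: {b,d,j,t}
  t: {b,j,n}

Chromatic number:
  clique {b,d,j,n} ⇒ need ≥ 4
  4-colouring: R0={b}  R1={j}  R2={n}  R3={d,t}
  χ = 4

Answer: 4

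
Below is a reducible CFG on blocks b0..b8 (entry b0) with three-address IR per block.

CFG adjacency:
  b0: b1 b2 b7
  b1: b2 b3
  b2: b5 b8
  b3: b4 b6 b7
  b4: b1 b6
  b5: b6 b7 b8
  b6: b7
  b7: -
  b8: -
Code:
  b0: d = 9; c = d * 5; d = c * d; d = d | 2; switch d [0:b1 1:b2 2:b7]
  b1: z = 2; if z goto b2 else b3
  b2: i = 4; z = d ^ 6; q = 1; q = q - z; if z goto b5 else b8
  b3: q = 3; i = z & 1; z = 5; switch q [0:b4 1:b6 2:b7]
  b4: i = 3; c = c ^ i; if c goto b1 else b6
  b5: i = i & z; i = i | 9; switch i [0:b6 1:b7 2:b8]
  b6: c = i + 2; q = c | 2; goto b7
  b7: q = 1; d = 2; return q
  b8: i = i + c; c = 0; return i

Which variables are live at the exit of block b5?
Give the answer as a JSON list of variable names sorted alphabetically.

Answer: ["c", "i"]

Analysis:
Per-block:
  b0: def={c,d} ue=∅
  b1: def={z} ue=∅
  b2: def={i,q,z} ue={d}
  b3: def={i,q,z} ue={z}
  b4: def={c,i} ue={c}
  b5: def={i} ue={i,z}
  b6: def={c,q} ue={i}
  b7: def={d,q} ue=∅
  b8: def={c,i} ue={c,i}

Live sets:
  b0: in=∅ out={c,d}
  b1: in={c,d} out={c,d,z}
  b2: in={c,d} out={c,i,z}
  b3: in={c,d,z} out={c,d,i}
  b4: in={c,d} out={c,d,i}
  b5: in={c,i,z} out={c,i}
  b6: in={i} out=∅
  b7: in=∅ out=∅
  b8: in={c,i} out=∅

live-out(b5) = ["c", "i"]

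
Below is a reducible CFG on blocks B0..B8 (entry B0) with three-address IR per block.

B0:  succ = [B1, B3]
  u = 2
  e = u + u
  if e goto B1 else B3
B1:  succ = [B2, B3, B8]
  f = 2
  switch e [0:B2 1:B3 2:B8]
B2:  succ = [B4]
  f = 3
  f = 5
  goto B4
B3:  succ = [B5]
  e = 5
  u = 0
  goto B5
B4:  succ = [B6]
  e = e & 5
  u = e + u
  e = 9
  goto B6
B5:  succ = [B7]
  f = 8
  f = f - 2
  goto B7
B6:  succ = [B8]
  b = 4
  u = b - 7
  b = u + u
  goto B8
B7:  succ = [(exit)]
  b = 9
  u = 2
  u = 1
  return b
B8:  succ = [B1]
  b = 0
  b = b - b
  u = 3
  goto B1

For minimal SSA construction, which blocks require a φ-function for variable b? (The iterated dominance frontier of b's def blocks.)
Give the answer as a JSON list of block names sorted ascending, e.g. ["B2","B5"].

idom tree: B1←B0 B2←B1 B3←B0 B4←B2 B5←B3 B6←B4 B7←B5 B8←B1
Dom∩ at merges:
  B1: preds {B0,B8}: {B0} ∩ {B0,B1,B8} = {B0}; idom=B0
  B3: preds {B0,B1}: {B0} ∩ {B0,B1} = {B0}; idom=B0
  B8: preds {B1,B6}: {B0,B1} ∩ {B0,B1,B2,B4,B6} = {B0,B1}; idom=B1

DF walk-up:
  B1←B0: walk · to B0
  B1←B8: walk B8→B1 to B0
  B3←B0: walk · to B0
  B3←B1: walk B1 to B0
  B8←B1: walk · to B1
  B8←B6: walk B6→B4→B2 to B1
  DF(B0)=∅
  DF(B1)={B1,B3}
  DF(B2)={B8}
  DF(B3)=∅
  DF(B4)={B8}
  DF(B5)=∅
  DF(B6)={B8}
  DF(B7)=∅
  DF(B8)={B1}

φ for b: defs {B6,B7,B8}
  DF⁺ = {B1,B3,B8}

Answer: ["B1", "B3", "B8"]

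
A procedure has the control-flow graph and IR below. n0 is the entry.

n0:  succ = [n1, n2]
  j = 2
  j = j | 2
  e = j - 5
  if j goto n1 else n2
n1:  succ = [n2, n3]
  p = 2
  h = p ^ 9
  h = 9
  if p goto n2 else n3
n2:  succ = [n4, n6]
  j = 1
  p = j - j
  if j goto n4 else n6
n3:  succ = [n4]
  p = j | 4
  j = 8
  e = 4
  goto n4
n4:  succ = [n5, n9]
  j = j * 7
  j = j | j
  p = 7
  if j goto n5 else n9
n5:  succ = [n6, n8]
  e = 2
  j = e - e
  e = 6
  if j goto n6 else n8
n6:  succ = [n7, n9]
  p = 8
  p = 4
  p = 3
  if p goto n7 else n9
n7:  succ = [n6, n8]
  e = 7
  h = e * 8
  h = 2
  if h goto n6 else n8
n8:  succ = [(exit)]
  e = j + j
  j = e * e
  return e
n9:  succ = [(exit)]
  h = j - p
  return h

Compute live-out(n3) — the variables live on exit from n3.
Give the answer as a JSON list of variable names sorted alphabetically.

Answer: ["j"]

Working:
def/use:
  n0: {e,j} / ∅
  n1: {h,p} / ∅
  n2: {j,p} / ∅
  n3: {e,j,p} / {j}
  n4: {j,p} / {j}
  n5: {e,j} / ∅
  n6: {p} / ∅
  n7: {e,h} / ∅
  n8: {e,j} / {j}
  n9: {h} / {j,p}

Live sets:
  n0: in=∅ out={j}
  n1: in={j} out={j}
  n2: in=∅ out={j}
  n3: in={j} out={j}
  n4: in={j} out={j,p}
  n5: in=∅ out={j}
  n6: in={j} out={j,p}
  n7: in={j} out={j}
  n8: in={j} out=∅
  n9: in={j,p} out=∅

live-out(n3) = ["j"]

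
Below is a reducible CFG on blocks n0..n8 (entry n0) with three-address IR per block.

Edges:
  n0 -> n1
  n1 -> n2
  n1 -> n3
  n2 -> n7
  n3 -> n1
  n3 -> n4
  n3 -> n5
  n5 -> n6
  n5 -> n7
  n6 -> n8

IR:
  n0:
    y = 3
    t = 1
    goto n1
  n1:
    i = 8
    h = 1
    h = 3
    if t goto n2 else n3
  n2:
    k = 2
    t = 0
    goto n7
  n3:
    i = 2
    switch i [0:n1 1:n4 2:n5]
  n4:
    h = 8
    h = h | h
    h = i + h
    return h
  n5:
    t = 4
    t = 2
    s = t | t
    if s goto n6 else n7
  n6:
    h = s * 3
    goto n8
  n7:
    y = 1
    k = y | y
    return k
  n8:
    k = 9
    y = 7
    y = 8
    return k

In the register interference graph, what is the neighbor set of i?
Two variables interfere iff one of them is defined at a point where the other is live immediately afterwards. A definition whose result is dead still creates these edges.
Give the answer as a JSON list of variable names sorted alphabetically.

def/use:
  n0: {t,y} / ∅
  n1: {h,i} / {t}
  n2: {k,t} / ∅
  n3: {i} / ∅
  n4: {h} / {i}
  n5: {s,t} / ∅
  n6: {h} / {s}
  n7: {k,y} / ∅
  n8: {k,y} / ∅

Live sets:
  live n0: ∅→{t}
  live n1: {t}→{t}
  live n2: ∅→∅
  live n3: {t}→{i,t}
  live n4: {i}→∅
  live n5: ∅→{s}
  live n6: {s}→∅
  live n7: ∅→∅
  live n8: ∅→∅

Interference:
  h — {i,t}
  i — {h,t}
  k — {y}
  s — ∅
  t — {h,i}
  y — {k}

N(i) = ["h", "t"]

Answer: ["h", "t"]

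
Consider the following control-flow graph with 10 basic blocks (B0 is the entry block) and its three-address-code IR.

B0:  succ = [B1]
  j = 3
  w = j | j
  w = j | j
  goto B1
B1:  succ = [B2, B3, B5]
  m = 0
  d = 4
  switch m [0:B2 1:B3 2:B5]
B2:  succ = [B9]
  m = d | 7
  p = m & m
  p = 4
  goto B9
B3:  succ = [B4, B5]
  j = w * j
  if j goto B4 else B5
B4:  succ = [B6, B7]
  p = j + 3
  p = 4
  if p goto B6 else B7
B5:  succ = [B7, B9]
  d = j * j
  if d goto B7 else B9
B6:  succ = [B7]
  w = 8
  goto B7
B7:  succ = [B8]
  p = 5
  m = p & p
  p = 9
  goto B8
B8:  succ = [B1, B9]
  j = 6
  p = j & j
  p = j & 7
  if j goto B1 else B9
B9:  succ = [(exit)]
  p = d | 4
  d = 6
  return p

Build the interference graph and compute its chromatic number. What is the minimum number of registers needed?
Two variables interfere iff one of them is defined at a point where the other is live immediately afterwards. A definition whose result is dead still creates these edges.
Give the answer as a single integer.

Block summaries:
  B0: def={j,w} ue=∅
  B1: def={d,m} ue=∅
  B2: def={m,p} ue={d}
  B3: def={j} ue={j,w}
  B4: def={p} ue={j}
  B5: def={d} ue={j}
  B6: def={w} ue=∅
  B7: def={m,p} ue=∅
  B8: def={j,p} ue=∅
  B9: def={d,p} ue={d}

Liveness:
  B0 li=∅ lo={j,w}
  B1 li={j,w} lo={d,j,w}
  B2 li={d} lo={d}
  B3 li={d,j,w} lo={d,j,w}
  B4 li={d,j,w} lo={d,w}
  B5 li={j,w} lo={d,w}
  B6 li={d} lo={d,w}
  B7 li={d,w} lo={d,w}
  B8 li={d,w} lo={d,j,w}
  B9 li={d} lo=∅

Conflict graph:
  d↔{j,m,p,w}
  j↔{d,m,p,w}
  m↔{d,j,w}
  p↔{d,j,w}
  w↔{d,j,m,p}

Registers:
  lower bound: {d,j,m,w} mutually conflict ⇒ χ ≥ 4
  4-colouring: R0={d}  R1={j}  R2={w}  R3={m,p}
  χ = 4

Answer: 4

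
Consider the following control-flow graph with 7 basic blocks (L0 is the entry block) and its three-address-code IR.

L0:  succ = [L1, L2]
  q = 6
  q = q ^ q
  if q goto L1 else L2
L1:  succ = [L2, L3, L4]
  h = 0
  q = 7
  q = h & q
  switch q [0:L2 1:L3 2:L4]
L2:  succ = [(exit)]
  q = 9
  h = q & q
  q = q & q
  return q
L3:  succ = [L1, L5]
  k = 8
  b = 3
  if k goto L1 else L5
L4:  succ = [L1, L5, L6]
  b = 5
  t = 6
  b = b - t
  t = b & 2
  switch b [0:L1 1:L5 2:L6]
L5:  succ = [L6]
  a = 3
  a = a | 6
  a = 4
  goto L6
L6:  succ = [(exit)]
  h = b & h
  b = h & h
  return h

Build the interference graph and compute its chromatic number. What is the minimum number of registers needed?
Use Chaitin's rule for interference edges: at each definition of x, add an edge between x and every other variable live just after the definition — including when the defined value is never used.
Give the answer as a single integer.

def/use:
  L0: def={q} ue=∅
  L1: def={h,q} ue=∅
  L2: def={h,q} ue=∅
  L3: def={b,k} ue=∅
  L4: def={b,t} ue=∅
  L5: def={a} ue=∅
  L6: def={b,h} ue={b,h}

Live sets:
  L0: in=∅ out=∅
  L1: in=∅ out={h}
  L2: in=∅ out=∅
  L3: in={h} out={b,h}
  L4: in={h} out={b,h}
  L5: in={b,h} out={b,h}
  L6: in={b,h} out=∅

Conflict graph:
  a↔{b,h}
  b↔{a,h,k,t}
  h↔{a,b,k,q,t}
  k↔{b,h}
  q↔{h}
  t↔{b,h}

Registers:
  lower bound: {a,b,h} mutually conflict ⇒ χ ≥ 3
  3-colouring: R0={h}  R1={b,q}  R2={a,k,t}
  χ = 3

Answer: 3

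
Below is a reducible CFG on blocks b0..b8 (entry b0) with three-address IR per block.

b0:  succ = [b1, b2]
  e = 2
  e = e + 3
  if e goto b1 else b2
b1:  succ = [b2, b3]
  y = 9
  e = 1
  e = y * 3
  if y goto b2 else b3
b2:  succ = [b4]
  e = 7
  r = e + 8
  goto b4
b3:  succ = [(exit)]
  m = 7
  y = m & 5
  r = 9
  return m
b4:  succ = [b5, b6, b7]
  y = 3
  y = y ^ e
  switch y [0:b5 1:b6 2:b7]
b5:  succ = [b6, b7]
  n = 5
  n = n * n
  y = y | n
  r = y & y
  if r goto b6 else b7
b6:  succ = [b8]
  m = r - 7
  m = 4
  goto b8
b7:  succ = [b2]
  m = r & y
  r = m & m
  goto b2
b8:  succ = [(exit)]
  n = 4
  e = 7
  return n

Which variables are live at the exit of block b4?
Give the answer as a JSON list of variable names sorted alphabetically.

Answer: ["r", "y"]

Derivation:
Per-block:
  b0: def={e} ue=∅
  b1: def={e,y} ue=∅
  b2: def={e,r} ue=∅
  b3: def={m,r,y} ue=∅
  b4: def={y} ue={e}
  b5: def={n,r,y} ue={y}
  b6: def={m} ue={r}
  b7: def={m,r} ue={r,y}
  b8: def={e,n} ue=∅

Live sets:
  b0 li=∅ lo=∅
  b1 li=∅ lo=∅
  b2 li=∅ lo={e,r}
  b3 li=∅ lo=∅
  b4 li={e,r} lo={r,y}
  b5 li={y} lo={r,y}
  b6 li={r} lo=∅
  b7 li={r,y} lo=∅
  b8 li=∅ lo=∅

live-out(b4) = ["r", "y"]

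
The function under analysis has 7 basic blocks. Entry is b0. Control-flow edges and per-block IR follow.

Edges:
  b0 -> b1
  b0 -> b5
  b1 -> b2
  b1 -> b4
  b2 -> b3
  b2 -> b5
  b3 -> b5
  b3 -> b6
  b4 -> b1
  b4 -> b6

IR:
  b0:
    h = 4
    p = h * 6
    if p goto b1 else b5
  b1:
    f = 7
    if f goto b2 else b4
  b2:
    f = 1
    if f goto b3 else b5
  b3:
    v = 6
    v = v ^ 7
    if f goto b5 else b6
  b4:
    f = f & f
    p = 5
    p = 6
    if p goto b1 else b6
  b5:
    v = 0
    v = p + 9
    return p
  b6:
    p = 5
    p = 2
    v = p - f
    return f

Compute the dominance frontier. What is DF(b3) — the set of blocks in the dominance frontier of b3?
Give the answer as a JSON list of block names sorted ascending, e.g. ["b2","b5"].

Answer: ["b5", "b6"]

Working:
idom tree: b1←b0 b2←b1 b3←b2 b4←b1 b5←b0 b6←b1
Dom at joins:
  b1: preds {b0,b4}: {b0} ∩ {b0,b1,b4} = {b0}; idom=b0
  b5: preds {b0,b2,b3}: {b0} ∩ {b0,b1,b2} ∩ {b0,b1,b2,b3} = {b0}; idom=b0
  b6: preds {b3,b4}: {b0,b1,b2,b3} ∩ {b0,b1,b4} = {b0,b1}; idom=b1

DF derivation:
  b1←b0: walk · to b0
  b1←b4: walk b4→b1 to b0
  b5←b0: walk · to b0
  b5←b2: walk b2→b1 to b0
  b5←b3: walk b3→b2→b1 to b0
  b6←b3: walk b3→b2 to b1
  b6←b4: walk b4 to b1
  b0: DF=∅
  b1: DF={b1,b5}
  b2: DF={b5,b6}
  b3: DF={b5,b6}
  b4: DF={b1,b6}
  b5: DF=∅
  b6: DF=∅

DF(b3) = ["b5", "b6"]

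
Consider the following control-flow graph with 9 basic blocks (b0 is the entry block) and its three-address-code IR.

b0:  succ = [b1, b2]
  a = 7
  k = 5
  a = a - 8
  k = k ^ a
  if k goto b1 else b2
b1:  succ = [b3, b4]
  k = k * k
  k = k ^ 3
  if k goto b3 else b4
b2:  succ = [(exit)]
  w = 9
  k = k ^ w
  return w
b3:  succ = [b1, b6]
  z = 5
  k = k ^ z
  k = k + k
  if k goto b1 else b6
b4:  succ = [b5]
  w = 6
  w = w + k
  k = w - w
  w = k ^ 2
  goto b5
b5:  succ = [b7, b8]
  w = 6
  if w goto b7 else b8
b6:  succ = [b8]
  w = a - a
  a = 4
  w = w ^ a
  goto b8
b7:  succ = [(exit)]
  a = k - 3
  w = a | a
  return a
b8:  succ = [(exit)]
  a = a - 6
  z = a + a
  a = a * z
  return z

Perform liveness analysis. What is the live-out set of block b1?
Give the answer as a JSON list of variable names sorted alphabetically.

def/use:
  b0: {a,k} / ∅
  b1: {k} / {k}
  b2: {k,w} / {k}
  b3: {k,z} / {k}
  b4: {k,w} / {k}
  b5: {w} / ∅
  b6: {a,w} / {a}
  b7: {a,w} / {k}
  b8: {a,z} / {a}

Backward fixpoint:
  live b0: ∅→{a,k}
  live b1: {a,k}→{a,k}
  live b2: {k}→∅
  live b3: {a,k}→{a,k}
  live b4: {a,k}→{a,k}
  live b5: {a,k}→{a,k}
  live b6: {a}→{a}
  live b7: {k}→∅
  live b8: {a}→∅

live-out(b1) = ["a", "k"]

Answer: ["a", "k"]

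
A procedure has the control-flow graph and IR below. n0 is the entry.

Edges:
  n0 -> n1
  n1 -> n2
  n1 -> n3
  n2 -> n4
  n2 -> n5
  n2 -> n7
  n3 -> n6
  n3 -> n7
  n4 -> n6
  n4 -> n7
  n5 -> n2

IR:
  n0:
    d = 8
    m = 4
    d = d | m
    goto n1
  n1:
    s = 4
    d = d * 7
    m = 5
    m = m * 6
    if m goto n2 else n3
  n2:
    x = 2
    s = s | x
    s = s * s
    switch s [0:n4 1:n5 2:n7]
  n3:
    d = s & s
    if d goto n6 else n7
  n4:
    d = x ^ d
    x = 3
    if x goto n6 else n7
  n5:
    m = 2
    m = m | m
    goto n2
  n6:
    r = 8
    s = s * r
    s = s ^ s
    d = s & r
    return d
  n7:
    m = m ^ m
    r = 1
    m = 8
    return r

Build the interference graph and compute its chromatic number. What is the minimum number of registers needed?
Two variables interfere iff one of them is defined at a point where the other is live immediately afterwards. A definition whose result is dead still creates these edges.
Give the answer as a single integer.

Per-block:
  n0: {d,m} / ∅
  n1: {d,m,s} / {d}
  n2: {s,x} / {s}
  n3: {d} / {s}
  n4: {d,x} / {d,x}
  n5: {m} / ∅
  n6: {d,r,s} / {s}
  n7: {m,r} / {m}

Live sets:
  live n0: ∅→{d}
  live n1: {d}→{d,m,s}
  live n2: {d,m,s}→{d,m,s,x}
  live n3: {m,s}→{m,s}
  live n4: {d,m,s,x}→{m,s}
  live n5: {d,s}→{d,m,s}
  live n6: {s}→∅
  live n7: {m}→∅

Interfere edges:
  d — {m,s,x}
  m — {d,r,s,x}
  r — {m,s}
  s — {d,m,r,x}
  x — {d,m,s}

Colouring:
  lower bound: {d,m,s,x} mutually conflict ⇒ χ ≥ 4
  assign d→c2 m→c0 r→c2 s→c1 x→c3 — no edge inside a register ⇒ χ ≤ 4
  χ = 4

Answer: 4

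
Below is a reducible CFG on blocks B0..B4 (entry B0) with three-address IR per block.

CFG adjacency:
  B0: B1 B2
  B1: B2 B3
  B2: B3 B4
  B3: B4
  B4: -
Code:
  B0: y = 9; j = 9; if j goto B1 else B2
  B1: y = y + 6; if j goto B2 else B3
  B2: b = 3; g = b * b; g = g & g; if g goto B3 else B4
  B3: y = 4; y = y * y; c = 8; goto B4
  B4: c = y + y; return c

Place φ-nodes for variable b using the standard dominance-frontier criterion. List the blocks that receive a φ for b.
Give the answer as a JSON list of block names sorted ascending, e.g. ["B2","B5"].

idom tree: B1←B0 B2←B0 B3←B0 B4←B0
Dom at joins:
  B2: preds {B0,B1}: {B0} ∩ {B0,B1} = {B0}; idom=B0
  B3: preds {B1,B2}: {B0,B1} ∩ {B0,B2} = {B0}; idom=B0
  B4: preds {B2,B3}: {B0,B2} ∩ {B0,B3} = {B0}; idom=B0

DF derivation:
  join B2 pred B0: · stop@B0
  join B2 pred B1: B1 stop@B0
  join B3 pred B1: B1 stop@B0
  join B3 pred B2: B2 stop@B0
  join B4 pred B2: B2 stop@B0
  join B4 pred B3: B3 stop@B0
  B0 → ∅
  B1 → {B2,B3}
  B2 → {B3,B4}
  B3 → {B4}
  B4 → ∅

φ for b: defs {B2}
  DF⁺ = {B3,B4}

Answer: ["B3", "B4"]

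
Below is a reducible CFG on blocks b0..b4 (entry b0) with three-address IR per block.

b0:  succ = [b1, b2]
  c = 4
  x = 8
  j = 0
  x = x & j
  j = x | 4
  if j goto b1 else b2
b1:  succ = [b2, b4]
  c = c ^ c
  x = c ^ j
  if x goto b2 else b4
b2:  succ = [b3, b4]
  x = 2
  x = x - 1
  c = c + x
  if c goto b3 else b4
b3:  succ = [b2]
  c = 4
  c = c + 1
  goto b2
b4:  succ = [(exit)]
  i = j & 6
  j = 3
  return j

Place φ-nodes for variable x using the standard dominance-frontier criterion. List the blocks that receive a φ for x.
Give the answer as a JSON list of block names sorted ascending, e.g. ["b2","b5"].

idom tree: b1←b0 b2←b0 b3←b2 b4←b0
Dom∩ at merges:
  b2: preds {b0,b1,b3}: {b0} ∩ {b0,b1} ∩ {b0,b2,b3} = {b0}; idom=b0
  b4: preds {b1,b2}: {b0,b1} ∩ {b0,b2} = {b0}; idom=b0

DF derivation:
  join b2 pred b0: · stop@b0
  join b2 pred b1: b1 stop@b0
  join b2 pred b3: b3→b2 stop@b0
  join b4 pred b1: b1 stop@b0
  join b4 pred b2: b2 stop@b0
  b0: DF=∅
  b1: DF={b2,b4}
  b2: DF={b2,b4}
  b3: DF={b2}
  b4: DF=∅

φ for x: defs {b0,b1,b2}
  DF⁺ = {b2,b4}

Answer: ["b2", "b4"]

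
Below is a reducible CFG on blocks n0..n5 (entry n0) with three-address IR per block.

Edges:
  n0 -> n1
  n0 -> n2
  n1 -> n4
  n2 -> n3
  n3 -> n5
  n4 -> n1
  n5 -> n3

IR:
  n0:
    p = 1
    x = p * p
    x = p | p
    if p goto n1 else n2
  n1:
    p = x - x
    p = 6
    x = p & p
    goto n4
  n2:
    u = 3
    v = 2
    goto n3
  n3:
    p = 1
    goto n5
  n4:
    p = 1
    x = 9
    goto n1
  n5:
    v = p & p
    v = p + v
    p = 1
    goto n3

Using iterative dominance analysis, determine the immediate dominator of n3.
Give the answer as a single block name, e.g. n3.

Answer: n2

Working:
idom tree: n1←n0 n2←n0 n3←n2 n4←n1 n5←n3
Dom at joins:
  n1: preds {n0,n4}: {n0} ∩ {n0,n1,n4} = {n0}; idom=n0
  n3: preds {n2,n5}: {n0,n2} ∩ {n0,n2,n3,n5} = {n0,n2}; idom=n2

idom(n3) = n2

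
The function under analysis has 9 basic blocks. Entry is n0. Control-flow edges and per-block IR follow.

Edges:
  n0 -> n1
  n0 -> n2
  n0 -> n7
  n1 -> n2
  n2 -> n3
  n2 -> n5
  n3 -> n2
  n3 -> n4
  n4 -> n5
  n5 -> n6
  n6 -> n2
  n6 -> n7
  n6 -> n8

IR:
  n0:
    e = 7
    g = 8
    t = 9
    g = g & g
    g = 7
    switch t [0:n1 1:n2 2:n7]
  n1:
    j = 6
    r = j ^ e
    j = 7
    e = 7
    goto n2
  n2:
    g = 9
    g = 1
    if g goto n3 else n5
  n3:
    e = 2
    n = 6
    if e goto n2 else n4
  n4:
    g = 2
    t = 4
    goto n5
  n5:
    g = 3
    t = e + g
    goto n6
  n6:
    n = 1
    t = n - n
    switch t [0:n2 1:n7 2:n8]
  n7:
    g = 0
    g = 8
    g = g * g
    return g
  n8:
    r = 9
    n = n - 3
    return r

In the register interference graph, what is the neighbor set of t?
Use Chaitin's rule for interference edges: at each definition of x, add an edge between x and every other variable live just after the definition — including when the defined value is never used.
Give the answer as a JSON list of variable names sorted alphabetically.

Answer: ["e", "g", "n"]

Derivation:
def/use:
  n0: def={e,g,t} ue=∅
  n1: def={e,j,r} ue={e}
  n2: def={g} ue=∅
  n3: def={e,n} ue=∅
  n4: def={g,t} ue=∅
  n5: def={g,t} ue={e}
  n6: def={n,t} ue=∅
  n7: def={g} ue=∅
  n8: def={n,r} ue={n}

Live sets:
  n0: in=∅ out={e}
  n1: in={e} out={e}
  n2: in={e} out={e}
  n3: in=∅ out={e}
  n4: in={e} out={e}
  n5: in={e} out={e}
  n6: in={e} out={e,n}
  n7: in=∅ out=∅
  n8: in={n} out=∅

Interfere edges:
  e — {g,j,n,t}
  g — {e,t}
  j — {e}
  n — {e,r,t}
  r — {n}
  t — {e,g,n}

N(t) = ["e", "g", "n"]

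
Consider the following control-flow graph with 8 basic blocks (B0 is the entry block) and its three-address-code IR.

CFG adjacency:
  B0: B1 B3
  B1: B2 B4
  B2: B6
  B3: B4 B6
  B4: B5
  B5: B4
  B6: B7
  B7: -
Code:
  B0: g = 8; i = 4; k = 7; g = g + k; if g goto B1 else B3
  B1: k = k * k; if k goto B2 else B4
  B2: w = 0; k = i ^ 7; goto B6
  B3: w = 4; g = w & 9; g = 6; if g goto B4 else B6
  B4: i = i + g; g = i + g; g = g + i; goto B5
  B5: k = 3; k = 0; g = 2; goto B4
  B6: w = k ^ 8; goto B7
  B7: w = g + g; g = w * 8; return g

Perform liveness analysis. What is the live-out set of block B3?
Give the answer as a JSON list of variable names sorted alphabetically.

Answer: ["g", "i", "k"]

Derivation:
def/use:
  B0: {g,i,k} / ∅
  B1: {k} / {k}
  B2: {k,w} / {i}
  B3: {g,w} / ∅
  B4: {g,i} / {g,i}
  B5: {g,k} / ∅
  B6: {w} / {k}
  B7: {g,w} / {g}

Backward fixpoint:
  live B0: ∅→{g,i,k}
  live B1: {g,i,k}→{g,i}
  live B2: {g,i}→{g,k}
  live B3: {i,k}→{g,i,k}
  live B4: {g,i}→{i}
  live B5: {i}→{g,i}
  live B6: {g,k}→{g}
  live B7: {g}→∅

live-out(B3) = ["g", "i", "k"]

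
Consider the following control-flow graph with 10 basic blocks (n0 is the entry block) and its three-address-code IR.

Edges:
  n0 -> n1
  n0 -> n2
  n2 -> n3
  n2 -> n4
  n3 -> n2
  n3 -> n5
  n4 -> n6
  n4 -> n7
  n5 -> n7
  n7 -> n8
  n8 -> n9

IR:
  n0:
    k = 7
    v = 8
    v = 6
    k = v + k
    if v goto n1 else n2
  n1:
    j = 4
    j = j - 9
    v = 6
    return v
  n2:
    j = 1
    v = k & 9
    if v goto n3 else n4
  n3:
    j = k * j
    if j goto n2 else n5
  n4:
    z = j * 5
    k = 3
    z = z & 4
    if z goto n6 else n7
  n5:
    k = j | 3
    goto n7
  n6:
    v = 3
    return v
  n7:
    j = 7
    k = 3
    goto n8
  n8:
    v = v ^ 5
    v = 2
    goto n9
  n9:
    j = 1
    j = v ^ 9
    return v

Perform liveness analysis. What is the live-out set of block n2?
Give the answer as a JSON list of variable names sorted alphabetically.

def/use:
  n0: {k,v} / ∅
  n1: {j,v} / ∅
  n2: {j,v} / {k}
  n3: {j} / {j,k}
  n4: {k,z} / {j}
  n5: {k} / {j}
  n6: {v} / ∅
  n7: {j,k} / ∅
  n8: {v} / {v}
  n9: {j} / {v}

Liveness:
  live n0: ∅→{k}
  live n1: ∅→∅
  live n2: {k}→{j,k,v}
  live n3: {j,k,v}→{j,k,v}
  live n4: {j,v}→{v}
  live n5: {j,v}→{v}
  live n6: ∅→∅
  live n7: {v}→{v}
  live n8: {v}→{v}
  live n9: {v}→∅

live-out(n2) = ["j", "k", "v"]

Answer: ["j", "k", "v"]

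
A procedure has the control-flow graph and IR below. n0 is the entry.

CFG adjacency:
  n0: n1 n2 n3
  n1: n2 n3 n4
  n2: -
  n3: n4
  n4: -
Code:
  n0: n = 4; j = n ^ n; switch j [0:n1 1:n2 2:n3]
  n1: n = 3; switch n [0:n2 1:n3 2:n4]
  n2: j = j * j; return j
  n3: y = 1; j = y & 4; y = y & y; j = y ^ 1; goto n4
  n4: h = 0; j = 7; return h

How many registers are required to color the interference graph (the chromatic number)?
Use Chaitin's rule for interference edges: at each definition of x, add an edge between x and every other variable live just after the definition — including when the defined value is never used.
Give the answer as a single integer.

def/use:
  n0: def={j,n} ue=∅
  n1: def={n} ue=∅
  n2: def={j} ue={j}
  n3: def={j,y} ue=∅
  n4: def={h,j} ue=∅

Live sets:
  n0: in=∅ out={j}
  n1: in={j} out={j}
  n2: in={j} out=∅
  n3: in=∅ out=∅
  n4: in=∅ out=∅

Conflict graph:
  h: {j}
  j: {h,n,y}
  n: {j}
  y: {j}

Chromatic number:
  clique {h,j} ⇒ need ≥ 2
  assign h→r1 j→r0 n→r1 y→r1 — no edge inside a register ⇒ χ ≤ 2
  χ = 2

Answer: 2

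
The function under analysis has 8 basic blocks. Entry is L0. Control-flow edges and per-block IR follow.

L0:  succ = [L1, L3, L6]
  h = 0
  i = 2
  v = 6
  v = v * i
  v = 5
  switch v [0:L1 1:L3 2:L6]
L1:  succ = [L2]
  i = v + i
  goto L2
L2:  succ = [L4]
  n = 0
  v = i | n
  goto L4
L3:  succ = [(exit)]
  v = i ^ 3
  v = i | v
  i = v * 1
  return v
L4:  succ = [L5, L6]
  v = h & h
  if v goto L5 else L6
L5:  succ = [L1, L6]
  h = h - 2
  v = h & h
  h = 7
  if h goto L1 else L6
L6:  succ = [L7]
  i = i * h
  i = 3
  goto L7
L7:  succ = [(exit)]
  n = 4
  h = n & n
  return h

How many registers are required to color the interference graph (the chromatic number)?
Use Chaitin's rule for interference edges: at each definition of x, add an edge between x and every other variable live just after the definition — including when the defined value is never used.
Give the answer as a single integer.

Answer: 3

Working:
def/use:
  L0 def {h,i,v} use ∅
  L1 def {i} use {i,v}
  L2 def {n,v} use {i}
  L3 def {i,v} use {i}
  L4 def {v} use {h}
  L5 def {h,v} use {h}
  L6 def {i} use {h,i}
  L7 def {h,n} use ∅

Liveness:
  live L0: ∅→{h,i,v}
  live L1: {h,i,v}→{h,i}
  live L2: {h,i}→{h,i}
  live L3: {i}→∅
  live L4: {h,i}→{h,i}
  live L5: {h,i}→{h,i,v}
  live L6: {h,i}→∅
  live L7: ∅→∅

Interfere edges:
  h↔{i,n,v}
  i↔{h,n,v}
  n↔{h,i}
  v↔{h,i}

Colouring:
  clique {h,i,n} ⇒ need ≥ 3
  3-colouring: R0={h}  R1={i}  R2={n,v}
  χ = 3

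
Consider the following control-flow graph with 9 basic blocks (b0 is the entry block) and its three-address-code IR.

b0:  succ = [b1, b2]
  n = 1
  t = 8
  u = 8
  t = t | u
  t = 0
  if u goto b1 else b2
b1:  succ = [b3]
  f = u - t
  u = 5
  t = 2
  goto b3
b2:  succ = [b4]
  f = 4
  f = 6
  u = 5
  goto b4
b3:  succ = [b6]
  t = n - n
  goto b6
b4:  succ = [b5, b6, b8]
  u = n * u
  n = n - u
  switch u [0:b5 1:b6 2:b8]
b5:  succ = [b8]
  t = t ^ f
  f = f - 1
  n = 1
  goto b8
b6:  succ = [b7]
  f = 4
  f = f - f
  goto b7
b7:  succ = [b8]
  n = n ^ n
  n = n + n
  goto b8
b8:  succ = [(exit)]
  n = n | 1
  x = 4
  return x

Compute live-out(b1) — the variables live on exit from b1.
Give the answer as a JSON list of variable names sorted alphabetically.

Block summaries:
  b0 def {n,t,u} use ∅
  b1 def {f,t,u} use {t,u}
  b2 def {f,u} use ∅
  b3 def {t} use {n}
  b4 def {n,u} use {n,u}
  b5 def {f,n,t} use {f,t}
  b6 def {f} use ∅
  b7 def {n} use {n}
  b8 def {n,x} use {n}

Live sets:
  b0: in=∅ out={n,t,u}
  b1: in={n,t,u} out={n}
  b2: in={n,t} out={f,n,t,u}
  b3: in={n} out={n}
  b4: in={f,n,t,u} out={f,n,t}
  b5: in={f,t} out={n}
  b6: in={n} out={n}
  b7: in={n} out={n}
  b8: in={n} out=∅

live-out(b1) = ["n"]

Answer: ["n"]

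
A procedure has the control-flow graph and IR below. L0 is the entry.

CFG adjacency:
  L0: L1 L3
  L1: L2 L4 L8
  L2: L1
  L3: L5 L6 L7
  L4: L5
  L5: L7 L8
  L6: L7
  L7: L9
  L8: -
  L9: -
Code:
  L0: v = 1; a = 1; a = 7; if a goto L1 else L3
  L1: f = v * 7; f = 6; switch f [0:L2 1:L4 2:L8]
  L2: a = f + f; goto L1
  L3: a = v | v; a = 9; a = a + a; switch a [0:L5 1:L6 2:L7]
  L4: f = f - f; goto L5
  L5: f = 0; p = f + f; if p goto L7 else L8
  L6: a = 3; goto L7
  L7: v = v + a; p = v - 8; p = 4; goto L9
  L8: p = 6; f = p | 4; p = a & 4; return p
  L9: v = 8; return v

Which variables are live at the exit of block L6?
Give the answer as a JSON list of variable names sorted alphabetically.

Per-block:
  L0 def {a,v} use ∅
  L1 def {f} use {v}
  L2 def {a} use {f}
  L3 def {a} use {v}
  L4 def {f} use {f}
  L5 def {f,p} use ∅
  L6 def {a} use ∅
  L7 def {p,v} use {a,v}
  L8 def {f,p} use {a}
  L9 def {v} use ∅

Liveness:
  L0 li=∅ lo={a,v}
  L1 li={a,v} lo={a,f,v}
  L2 li={f,v} lo={a,v}
  L3 li={v} lo={a,v}
  L4 li={a,f,v} lo={a,v}
  L5 li={a,v} lo={a,v}
  L6 li={v} lo={a,v}
  L7 li={a,v} lo=∅
  L8 li={a} lo=∅
  L9 li=∅ lo=∅

live-out(L6) = ["a", "v"]

Answer: ["a", "v"]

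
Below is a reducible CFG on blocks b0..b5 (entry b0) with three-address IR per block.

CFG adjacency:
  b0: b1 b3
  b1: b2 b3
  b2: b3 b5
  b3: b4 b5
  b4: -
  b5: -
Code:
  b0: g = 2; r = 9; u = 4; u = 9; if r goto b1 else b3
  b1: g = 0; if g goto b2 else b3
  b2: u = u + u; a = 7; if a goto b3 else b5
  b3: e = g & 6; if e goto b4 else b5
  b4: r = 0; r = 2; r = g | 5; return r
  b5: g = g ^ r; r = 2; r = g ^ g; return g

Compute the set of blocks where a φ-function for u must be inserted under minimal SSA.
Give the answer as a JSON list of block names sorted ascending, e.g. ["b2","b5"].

idom tree: b1←b0 b2←b1 b3←b0 b4←b3 b5←b0
Dom at joins:
  b3: preds {b0,b1,b2}: {b0} ∩ {b0,b1} ∩ {b0,b1,b2} = {b0}; idom=b0
  b5: preds {b2,b3}: {b0,b1,b2} ∩ {b0,b3} = {b0}; idom=b0

Frontier:
  b3←b0: walk · to b0
  b3←b1: walk b1 to b0
  b3←b2: walk b2→b1 to b0
  b5←b2: walk b2→b1 to b0
  b5←b3: walk b3 to b0
  DF(b0)=∅
  DF(b1)={b3,b5}
  DF(b2)={b3,b5}
  DF(b3)={b5}
  DF(b4)=∅
  DF(b5)=∅

φ for u: defs {b0,b2}
  DF⁺ = {b3,b5}

Answer: ["b3", "b5"]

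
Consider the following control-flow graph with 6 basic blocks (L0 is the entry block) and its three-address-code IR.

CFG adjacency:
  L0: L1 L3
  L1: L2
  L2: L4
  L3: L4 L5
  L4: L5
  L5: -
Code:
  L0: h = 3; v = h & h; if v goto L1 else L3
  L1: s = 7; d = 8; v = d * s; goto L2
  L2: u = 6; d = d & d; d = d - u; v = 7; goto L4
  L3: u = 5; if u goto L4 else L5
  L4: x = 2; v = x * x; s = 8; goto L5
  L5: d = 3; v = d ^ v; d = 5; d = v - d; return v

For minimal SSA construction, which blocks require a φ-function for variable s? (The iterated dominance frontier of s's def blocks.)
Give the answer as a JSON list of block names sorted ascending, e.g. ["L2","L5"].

Answer: ["L4", "L5"]

Derivation:
idom tree: L1←L0 L2←L1 L3←L0 L4←L0 L5←L0
Dom at joins:
  L4: preds {L2,L3}: {L0,L1,L2} ∩ {L0,L3} = {L0}; idom=L0
  L5: preds {L3,L4}: {L0,L3} ∩ {L0,L4} = {L0}; idom=L0

DF derivation:
  L4←L2: walk L2→L1 to L0
  L4←L3: walk L3 to L0
  L5←L3: walk L3 to L0
  L5←L4: walk L4 to L0
  DF(L0)=∅
  DF(L1)={L4}
  DF(L2)={L4}
  DF(L3)={L4,L5}
  DF(L4)={L5}
  DF(L5)=∅

φ for s: defs {L1,L4}
  DF⁺ = {L4,L5}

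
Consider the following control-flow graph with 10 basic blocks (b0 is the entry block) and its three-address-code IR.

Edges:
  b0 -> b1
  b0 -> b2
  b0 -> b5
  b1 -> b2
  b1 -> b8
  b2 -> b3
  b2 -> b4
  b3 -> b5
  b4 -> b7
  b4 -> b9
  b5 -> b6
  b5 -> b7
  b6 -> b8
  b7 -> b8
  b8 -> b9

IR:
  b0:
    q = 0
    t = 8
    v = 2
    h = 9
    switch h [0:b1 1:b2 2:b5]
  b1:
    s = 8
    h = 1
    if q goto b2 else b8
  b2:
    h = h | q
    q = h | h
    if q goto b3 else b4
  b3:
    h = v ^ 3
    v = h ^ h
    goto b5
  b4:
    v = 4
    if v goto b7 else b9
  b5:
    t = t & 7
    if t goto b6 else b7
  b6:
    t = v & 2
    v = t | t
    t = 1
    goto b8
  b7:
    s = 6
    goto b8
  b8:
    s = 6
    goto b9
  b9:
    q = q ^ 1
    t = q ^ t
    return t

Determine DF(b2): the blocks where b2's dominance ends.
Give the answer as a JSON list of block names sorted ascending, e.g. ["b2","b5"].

Answer: ["b5", "b7", "b9"]

Analysis:
idom tree: b1←b0 b2←b0 b3←b2 b4←b2 b5←b0 b6←b5 b7←b0 b8←b0 b9←b0
Join-block Dom:
  b2: preds {b0,b1}: {b0} ∩ {b0,b1} = {b0}; idom=b0
  b5: preds {b0,b3}: {b0} ∩ {b0,b2,b3} = {b0}; idom=b0
  b7: preds {b4,b5}: {b0,b2,b4} ∩ {b0,b5} = {b0}; idom=b0
  b8: preds {b1,b6,b7}: {b0,b1} ∩ {b0,b5,b6} ∩ {b0,b7} = {b0}; idom=b0
  b9: preds {b4,b8}: {b0,b2,b4} ∩ {b0,b8} = {b0}; idom=b0

DF derivation:
  b2←b0: walk · to b0
  b2←b1: walk b1 to b0
  b5←b0: walk · to b0
  b5←b3: walk b3→b2 to b0
  b7←b4: walk b4→b2 to b0
  b7←b5: walk b5 to b0
  b8←b1: walk b1 to b0
  b8←b6: walk b6→b5 to b0
  b8←b7: walk b7 to b0
  b9←b4: walk b4→b2 to b0
  b9←b8: walk b8 to b0
  b0 → ∅
  b1 → {b2,b8}
  b2 → {b5,b7,b9}
  b3 → {b5}
  b4 → {b7,b9}
  b5 → {b7,b8}
  b6 → {b8}
  b7 → {b8}
  b8 → {b9}
  b9 → ∅

DF(b2) = ["b5", "b7", "b9"]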